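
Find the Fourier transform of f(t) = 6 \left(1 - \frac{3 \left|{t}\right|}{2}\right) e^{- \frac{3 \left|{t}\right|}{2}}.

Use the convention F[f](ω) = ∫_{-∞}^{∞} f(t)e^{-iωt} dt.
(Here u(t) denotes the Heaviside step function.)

F(ω) = \frac{576 \omega^{2}}{\left(4 \omega^{2} + 9\right)^{2}}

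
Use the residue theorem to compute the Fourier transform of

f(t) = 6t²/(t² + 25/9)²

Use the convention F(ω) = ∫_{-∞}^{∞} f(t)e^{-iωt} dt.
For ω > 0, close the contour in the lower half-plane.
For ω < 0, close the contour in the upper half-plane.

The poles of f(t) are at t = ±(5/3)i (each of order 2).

Let g(z) = f(z)e^{-iωz}; for large |z| the factor e^{-iωz} decays in the lower half-plane when ω > 0 and in the upper half-plane when ω < 0.

Case ω > 0 (lower half-plane, clockwise contour ⇒ F(ω) = -2πi·ΣRes):
  Res_{z = - \frac{5 i}{3}} g(z) = \frac{3 i \left(3 - 5 \omega\right) e^{- \frac{5 \omega}{3}}}{10} (pole of order 2)
  F(ω) = -2πi·ΣRes = \frac{3 \pi \left(3 - 5 \omega\right) e^{- \frac{5 \omega}{3}}}{5}

Case ω < 0 (upper half-plane, counterclockwise contour ⇒ F(ω) = +2πi·ΣRes):
  Res_{z = \frac{5 i}{3}} g(z) = \frac{3 i \left(- 5 \omega - 3\right) e^{\frac{5 \omega}{3}}}{10} (pole of order 2)
  F(ω) = 2πi·ΣRes = \frac{3 \pi \left(5 \omega + 3\right) e^{\frac{5 \omega}{3}}}{5}

Both cases combine into a single formula in |ω|:

F(ω) = \frac{3 \pi \left(3 - 5 \left|{\omega}\right|\right) e^{- \frac{5 \left|{\omega}\right|}{3}}}{5}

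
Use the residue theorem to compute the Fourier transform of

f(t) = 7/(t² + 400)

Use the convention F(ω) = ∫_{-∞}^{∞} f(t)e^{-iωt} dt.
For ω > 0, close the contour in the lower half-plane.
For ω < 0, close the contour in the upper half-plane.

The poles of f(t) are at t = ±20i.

Let g(z) = f(z)e^{-iωz}; for large |z| the factor e^{-iωz} decays in the lower half-plane when ω > 0 and in the upper half-plane when ω < 0.

Case ω > 0 (lower half-plane, clockwise contour ⇒ F(ω) = -2πi·ΣRes):
  Res_{z = - 20 i} g(z) = \frac{7 i e^{- 20 \omega}}{40}
  F(ω) = -2πi·ΣRes = \frac{7 \pi e^{- 20 \omega}}{20}

Case ω < 0 (upper half-plane, counterclockwise contour ⇒ F(ω) = +2πi·ΣRes):
  Res_{z = 20 i} g(z) = - \frac{7 i e^{20 \omega}}{40}
  F(ω) = 2πi·ΣRes = \frac{7 \pi e^{20 \omega}}{20}

Both cases combine into a single formula in |ω|:

F(ω) = \frac{7 \pi e^{- 20 \left|{\omega}\right|}}{20}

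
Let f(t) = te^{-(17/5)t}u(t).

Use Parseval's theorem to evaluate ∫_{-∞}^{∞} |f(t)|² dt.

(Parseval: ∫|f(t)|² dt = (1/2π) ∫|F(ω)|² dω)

∫|f(t)|² dt = \frac{125}{19652}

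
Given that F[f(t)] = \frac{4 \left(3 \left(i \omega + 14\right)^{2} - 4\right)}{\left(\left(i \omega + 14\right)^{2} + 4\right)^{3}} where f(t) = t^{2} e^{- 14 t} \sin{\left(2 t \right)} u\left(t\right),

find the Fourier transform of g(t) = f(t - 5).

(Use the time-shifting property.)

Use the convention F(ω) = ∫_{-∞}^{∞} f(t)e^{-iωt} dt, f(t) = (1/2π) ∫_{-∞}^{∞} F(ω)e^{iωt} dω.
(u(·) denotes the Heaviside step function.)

F[g](ω) = \frac{4 \left(3 \left(i \omega + 14\right)^{2} - 4\right) e^{- 5 i \omega}}{\left(\left(i \omega + 14\right)^{2} + 4\right)^{3}}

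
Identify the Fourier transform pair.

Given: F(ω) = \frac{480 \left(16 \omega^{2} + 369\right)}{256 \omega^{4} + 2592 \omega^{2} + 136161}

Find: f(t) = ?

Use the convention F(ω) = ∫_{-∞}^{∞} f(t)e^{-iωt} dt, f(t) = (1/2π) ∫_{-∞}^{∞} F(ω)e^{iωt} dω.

f(t) = 4 e^{- \frac{15 \left|{t}\right|}{4}} \cos{\left(3 t \right)}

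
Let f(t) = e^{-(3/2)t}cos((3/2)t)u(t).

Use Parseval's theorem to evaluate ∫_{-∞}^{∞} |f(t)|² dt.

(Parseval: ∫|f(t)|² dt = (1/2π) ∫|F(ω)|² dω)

∫|f(t)|² dt = \frac{1}{4}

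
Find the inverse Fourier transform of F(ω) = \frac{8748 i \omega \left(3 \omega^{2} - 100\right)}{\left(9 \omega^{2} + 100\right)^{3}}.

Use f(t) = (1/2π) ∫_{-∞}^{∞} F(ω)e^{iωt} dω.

f(t) = 9 t e^{- \frac{10 \left|{t}\right|}{3}} \left|{t}\right|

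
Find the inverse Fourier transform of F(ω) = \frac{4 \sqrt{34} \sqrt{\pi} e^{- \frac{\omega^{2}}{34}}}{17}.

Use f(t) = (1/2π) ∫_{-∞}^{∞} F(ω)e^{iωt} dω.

f(t) = 4 e^{- \frac{17 t^{2}}{2}}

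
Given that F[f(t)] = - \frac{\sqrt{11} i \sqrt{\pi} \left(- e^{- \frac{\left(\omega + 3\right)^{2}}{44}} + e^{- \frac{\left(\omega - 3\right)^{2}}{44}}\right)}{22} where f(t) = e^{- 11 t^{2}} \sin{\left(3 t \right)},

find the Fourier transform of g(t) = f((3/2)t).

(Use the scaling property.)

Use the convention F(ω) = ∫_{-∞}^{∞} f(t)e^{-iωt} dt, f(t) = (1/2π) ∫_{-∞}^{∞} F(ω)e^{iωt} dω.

F[g](ω) = \frac{\sqrt{11} i \sqrt{\pi} \left(1 - e^{\frac{2 \omega}{11}}\right) e^{- \frac{\omega^{2}}{99} - \frac{\omega}{11} - \frac{9}{44}}}{33}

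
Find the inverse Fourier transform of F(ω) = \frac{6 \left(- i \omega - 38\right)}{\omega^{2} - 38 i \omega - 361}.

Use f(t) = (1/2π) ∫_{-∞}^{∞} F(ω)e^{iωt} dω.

f(t) = 6 \left(19 t + 1\right) e^{- 19 t} u\left(t\right)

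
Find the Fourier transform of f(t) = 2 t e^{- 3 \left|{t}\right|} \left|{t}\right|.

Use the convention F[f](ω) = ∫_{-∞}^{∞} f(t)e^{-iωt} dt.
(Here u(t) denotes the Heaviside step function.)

F(ω) = \frac{8 i \omega \left(\omega^{2} - 27\right)}{\left(\omega^{2} + 9\right)^{3}}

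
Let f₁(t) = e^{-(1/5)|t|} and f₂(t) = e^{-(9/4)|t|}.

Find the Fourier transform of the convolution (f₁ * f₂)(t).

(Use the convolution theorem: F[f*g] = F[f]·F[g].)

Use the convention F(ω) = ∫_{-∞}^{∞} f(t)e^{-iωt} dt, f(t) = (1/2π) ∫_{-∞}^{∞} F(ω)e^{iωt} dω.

F[f₁*f₂](ω) = \frac{720}{400 \omega^{4} + 2041 \omega^{2} + 81}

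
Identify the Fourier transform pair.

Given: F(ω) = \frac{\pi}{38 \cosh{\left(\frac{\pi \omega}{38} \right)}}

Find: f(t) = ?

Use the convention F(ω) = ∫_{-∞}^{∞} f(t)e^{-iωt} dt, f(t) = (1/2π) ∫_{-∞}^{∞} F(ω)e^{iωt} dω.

f(t) = \frac{1}{e^{19 t} + e^{- 19 t}}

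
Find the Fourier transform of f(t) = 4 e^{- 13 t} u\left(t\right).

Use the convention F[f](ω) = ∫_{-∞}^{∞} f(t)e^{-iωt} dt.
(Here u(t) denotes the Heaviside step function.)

F(ω) = \frac{4}{i \omega + 13}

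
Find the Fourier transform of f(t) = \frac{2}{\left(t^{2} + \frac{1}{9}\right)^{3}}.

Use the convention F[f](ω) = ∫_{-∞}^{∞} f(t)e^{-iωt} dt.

F(ω) = \frac{27 \pi \left(\omega^{2} + 9 \left|{\omega}\right| + 27\right) e^{- \frac{\left|{\omega}\right|}{3}}}{4}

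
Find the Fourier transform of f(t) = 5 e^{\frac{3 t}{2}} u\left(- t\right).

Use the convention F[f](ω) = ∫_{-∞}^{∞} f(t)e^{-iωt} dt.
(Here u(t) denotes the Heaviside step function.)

F(ω) = - \frac{10}{2 i \omega - 3}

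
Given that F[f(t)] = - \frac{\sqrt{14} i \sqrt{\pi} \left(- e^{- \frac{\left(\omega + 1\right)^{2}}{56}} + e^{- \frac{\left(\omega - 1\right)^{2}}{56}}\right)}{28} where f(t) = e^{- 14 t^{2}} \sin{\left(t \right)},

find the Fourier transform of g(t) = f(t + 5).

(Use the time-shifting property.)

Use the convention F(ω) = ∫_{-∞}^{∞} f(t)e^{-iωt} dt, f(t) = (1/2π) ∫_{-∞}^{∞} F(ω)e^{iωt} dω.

F[g](ω) = \frac{\sqrt{14} i \sqrt{\pi} \left(1 - e^{\frac{\omega}{14}}\right) e^{- \frac{\omega^{2}}{56} - \frac{\omega}{28} + 5 i \omega - \frac{1}{56}}}{28}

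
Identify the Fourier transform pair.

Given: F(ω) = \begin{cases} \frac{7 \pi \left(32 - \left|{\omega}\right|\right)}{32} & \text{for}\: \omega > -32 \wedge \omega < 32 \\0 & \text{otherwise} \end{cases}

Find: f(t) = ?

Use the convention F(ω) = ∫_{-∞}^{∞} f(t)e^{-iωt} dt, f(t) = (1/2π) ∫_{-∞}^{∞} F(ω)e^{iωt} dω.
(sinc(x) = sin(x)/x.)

f(t) = 112 \operatorname{sinc}^{2}{\left(16 t \right)}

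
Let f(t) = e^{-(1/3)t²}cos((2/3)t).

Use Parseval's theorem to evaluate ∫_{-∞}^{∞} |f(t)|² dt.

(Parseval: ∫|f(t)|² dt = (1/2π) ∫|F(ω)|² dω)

∫|f(t)|² dt = \frac{\sqrt{6} \sqrt{\pi} \left(1 + e^{\frac{2}{3}}\right)}{4 e^{\frac{2}{3}}}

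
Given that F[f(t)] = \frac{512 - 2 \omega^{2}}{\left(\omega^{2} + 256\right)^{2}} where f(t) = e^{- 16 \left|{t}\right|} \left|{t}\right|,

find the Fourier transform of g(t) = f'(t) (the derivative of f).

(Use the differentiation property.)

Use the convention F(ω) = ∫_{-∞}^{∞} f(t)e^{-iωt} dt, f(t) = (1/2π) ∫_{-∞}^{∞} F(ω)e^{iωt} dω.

F[g](ω) = - \frac{2 i \omega \left(\omega^{2} - 256\right)}{\left(\omega^{2} + 256\right)^{2}}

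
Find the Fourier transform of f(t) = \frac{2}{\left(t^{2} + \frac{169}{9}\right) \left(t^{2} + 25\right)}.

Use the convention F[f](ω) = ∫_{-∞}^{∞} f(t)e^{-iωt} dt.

F(ω) = - \frac{9 \pi e^{- 5 \left|{\omega}\right|}}{140} + \frac{27 \pi e^{- \frac{13 \left|{\omega}\right|}{3}}}{364}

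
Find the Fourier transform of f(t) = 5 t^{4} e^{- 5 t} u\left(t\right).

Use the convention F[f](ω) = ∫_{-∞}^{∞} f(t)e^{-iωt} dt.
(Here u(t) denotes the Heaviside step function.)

F(ω) = \frac{120}{\left(i \omega + 5\right)^{5}}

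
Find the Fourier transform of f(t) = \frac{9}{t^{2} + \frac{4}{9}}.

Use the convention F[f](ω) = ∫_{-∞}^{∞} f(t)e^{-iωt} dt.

F(ω) = \frac{27 \pi e^{- \frac{2 \left|{\omega}\right|}{3}}}{2}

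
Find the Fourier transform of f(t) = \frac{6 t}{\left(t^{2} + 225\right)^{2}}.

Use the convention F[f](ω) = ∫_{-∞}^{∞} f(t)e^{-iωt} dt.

F(ω) = - \frac{i \pi \omega e^{- 15 \left|{\omega}\right|}}{5}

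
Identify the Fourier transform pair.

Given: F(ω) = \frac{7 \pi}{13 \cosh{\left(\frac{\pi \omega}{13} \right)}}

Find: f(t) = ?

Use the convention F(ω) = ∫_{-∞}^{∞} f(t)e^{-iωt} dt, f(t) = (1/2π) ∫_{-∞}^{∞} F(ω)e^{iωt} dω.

f(t) = \frac{7}{e^{\frac{13 t}{2}} + e^{- \frac{13 t}{2}}}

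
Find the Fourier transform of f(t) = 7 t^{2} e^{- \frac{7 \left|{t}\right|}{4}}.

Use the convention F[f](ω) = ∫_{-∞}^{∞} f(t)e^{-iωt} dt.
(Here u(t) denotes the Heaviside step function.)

F(ω) = \frac{12544 \left(49 - 48 \omega^{2}\right)}{\left(16 \omega^{2} + 49\right)^{3}}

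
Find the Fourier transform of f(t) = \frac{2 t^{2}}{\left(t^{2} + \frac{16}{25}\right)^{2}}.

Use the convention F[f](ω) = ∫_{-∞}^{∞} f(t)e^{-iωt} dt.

F(ω) = \frac{\pi \left(5 - 4 \left|{\omega}\right|\right) e^{- \frac{4 \left|{\omega}\right|}{5}}}{4}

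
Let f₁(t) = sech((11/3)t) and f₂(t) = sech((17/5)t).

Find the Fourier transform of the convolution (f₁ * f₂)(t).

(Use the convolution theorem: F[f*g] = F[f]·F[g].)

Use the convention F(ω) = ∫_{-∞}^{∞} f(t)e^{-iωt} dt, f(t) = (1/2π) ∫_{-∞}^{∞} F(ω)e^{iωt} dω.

F[f₁*f₂](ω) = \frac{15 \pi^{2}}{187 \cosh{\left(\frac{3 \pi \omega}{22} \right)} \cosh{\left(\frac{5 \pi \omega}{34} \right)}}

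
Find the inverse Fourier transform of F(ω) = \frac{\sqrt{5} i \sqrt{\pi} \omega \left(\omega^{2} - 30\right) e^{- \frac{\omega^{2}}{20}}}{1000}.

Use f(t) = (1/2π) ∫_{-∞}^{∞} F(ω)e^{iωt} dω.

f(t) = 5 t^{3} e^{- 5 t^{2}}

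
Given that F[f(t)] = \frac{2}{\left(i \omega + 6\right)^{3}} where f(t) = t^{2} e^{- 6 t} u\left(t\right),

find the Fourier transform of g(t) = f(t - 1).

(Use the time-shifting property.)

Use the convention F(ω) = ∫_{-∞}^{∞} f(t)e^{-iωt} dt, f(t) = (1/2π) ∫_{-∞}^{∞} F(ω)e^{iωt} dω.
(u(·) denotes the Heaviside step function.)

F[g](ω) = \frac{2 e^{- i \omega}}{\left(i \omega + 6\right)^{3}}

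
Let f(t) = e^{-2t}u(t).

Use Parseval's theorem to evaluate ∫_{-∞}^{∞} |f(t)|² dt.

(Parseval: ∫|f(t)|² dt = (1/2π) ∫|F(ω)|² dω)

∫|f(t)|² dt = \frac{1}{4}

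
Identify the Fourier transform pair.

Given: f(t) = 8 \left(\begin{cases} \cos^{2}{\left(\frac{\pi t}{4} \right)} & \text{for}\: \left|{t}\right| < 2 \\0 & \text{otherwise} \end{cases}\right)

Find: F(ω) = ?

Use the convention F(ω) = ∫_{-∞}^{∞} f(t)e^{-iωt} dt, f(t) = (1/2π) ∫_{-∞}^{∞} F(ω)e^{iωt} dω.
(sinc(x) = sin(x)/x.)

F(ω) = - \frac{16 \pi^{2} \operatorname{sinc}{\left(2 \omega \right)}}{4 \omega^{2} - \pi^{2}}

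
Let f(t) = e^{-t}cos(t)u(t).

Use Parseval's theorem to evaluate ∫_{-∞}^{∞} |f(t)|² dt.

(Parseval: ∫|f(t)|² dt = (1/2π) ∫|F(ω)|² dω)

∫|f(t)|² dt = \frac{3}{8}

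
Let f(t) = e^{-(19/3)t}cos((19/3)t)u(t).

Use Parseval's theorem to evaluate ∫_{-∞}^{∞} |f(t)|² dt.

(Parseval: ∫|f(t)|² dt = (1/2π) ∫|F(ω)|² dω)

∫|f(t)|² dt = \frac{9}{152}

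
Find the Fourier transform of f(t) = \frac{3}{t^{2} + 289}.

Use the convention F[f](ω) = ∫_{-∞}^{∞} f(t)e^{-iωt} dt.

F(ω) = \frac{3 \pi e^{- 17 \left|{\omega}\right|}}{17}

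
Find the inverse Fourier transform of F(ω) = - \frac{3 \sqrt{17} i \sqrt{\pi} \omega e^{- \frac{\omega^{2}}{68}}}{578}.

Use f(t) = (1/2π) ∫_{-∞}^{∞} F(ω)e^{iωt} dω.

f(t) = 3 t e^{- 17 t^{2}}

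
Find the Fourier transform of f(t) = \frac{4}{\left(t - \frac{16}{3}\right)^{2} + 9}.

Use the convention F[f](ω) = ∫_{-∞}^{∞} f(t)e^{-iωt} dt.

F(ω) = \frac{4 \pi e^{- \frac{16 i \omega}{3} - 3 \left|{\omega}\right|}}{3}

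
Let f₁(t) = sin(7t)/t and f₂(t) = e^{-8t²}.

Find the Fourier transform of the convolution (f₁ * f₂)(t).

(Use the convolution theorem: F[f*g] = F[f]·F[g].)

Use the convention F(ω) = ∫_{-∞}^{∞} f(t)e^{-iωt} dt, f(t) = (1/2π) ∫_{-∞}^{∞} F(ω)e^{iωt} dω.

F[f₁*f₂](ω) = \begin{cases} \frac{\sqrt{2} \pi^{\frac{3}{2}} e^{- \frac{\omega^{2}}{32}}}{4} & \text{for}\: \omega > -7 \wedge \omega < 7 \\0 & \text{otherwise} \end{cases}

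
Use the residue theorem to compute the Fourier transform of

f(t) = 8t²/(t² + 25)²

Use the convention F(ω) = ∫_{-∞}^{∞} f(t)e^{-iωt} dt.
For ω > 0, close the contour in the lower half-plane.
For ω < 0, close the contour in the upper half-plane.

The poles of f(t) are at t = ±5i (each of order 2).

Let g(z) = f(z)e^{-iωz}; for large |z| the factor e^{-iωz} decays in the lower half-plane when ω > 0 and in the upper half-plane when ω < 0.

Case ω > 0 (lower half-plane, clockwise contour ⇒ F(ω) = -2πi·ΣRes):
  Res_{z = - 5 i} g(z) = i \left(\frac{2}{5} - 2 \omega\right) e^{- 5 \omega} (pole of order 2)
  F(ω) = -2πi·ΣRes = \frac{4 \pi \left(1 - 5 \omega\right) e^{- 5 \omega}}{5}

Case ω < 0 (upper half-plane, counterclockwise contour ⇒ F(ω) = +2πi·ΣRes):
  Res_{z = 5 i} g(z) = i \left(- 2 \omega - \frac{2}{5}\right) e^{5 \omega} (pole of order 2)
  F(ω) = 2πi·ΣRes = \frac{4 \pi \left(5 \omega + 1\right) e^{5 \omega}}{5}

Both cases combine into a single formula in |ω|:

F(ω) = \frac{4 \pi \left(1 - 5 \left|{\omega}\right|\right) e^{- 5 \left|{\omega}\right|}}{5}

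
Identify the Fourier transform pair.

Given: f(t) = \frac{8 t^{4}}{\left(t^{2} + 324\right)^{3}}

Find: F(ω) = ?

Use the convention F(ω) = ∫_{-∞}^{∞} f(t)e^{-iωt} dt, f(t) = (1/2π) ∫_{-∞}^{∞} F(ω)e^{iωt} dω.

F(ω) = \frac{\pi \left(108 \omega^{2} - 30 \left|{\omega}\right| + 1\right) e^{- 18 \left|{\omega}\right|}}{6}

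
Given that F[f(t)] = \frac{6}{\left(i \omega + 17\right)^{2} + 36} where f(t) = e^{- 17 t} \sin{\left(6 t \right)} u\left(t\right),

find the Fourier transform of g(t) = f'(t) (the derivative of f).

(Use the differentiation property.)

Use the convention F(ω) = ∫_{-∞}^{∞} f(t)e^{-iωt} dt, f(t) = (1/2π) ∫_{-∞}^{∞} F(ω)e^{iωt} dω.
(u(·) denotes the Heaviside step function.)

F[g](ω) = \frac{6 i \omega}{\left(i \omega + 17\right)^{2} + 36}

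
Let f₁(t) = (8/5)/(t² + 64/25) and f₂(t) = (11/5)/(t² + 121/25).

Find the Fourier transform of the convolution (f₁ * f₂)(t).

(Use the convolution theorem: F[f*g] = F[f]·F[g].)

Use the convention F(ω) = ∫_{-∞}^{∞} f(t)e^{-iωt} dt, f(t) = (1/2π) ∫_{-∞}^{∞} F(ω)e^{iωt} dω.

F[f₁*f₂](ω) = \pi^{2} e^{- \frac{19 \left|{\omega}\right|}{5}}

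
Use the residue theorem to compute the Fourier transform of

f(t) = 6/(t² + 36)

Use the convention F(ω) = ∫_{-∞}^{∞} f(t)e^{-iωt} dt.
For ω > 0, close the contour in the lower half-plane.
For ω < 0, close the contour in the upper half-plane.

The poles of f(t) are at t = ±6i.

Let g(z) = f(z)e^{-iωz}; for large |z| the factor e^{-iωz} decays in the lower half-plane when ω > 0 and in the upper half-plane when ω < 0.

Case ω > 0 (lower half-plane, clockwise contour ⇒ F(ω) = -2πi·ΣRes):
  Res_{z = - 6 i} g(z) = \frac{i e^{- 6 \omega}}{2}
  F(ω) = -2πi·ΣRes = \pi e^{- 6 \omega}

Case ω < 0 (upper half-plane, counterclockwise contour ⇒ F(ω) = +2πi·ΣRes):
  Res_{z = 6 i} g(z) = - \frac{i e^{6 \omega}}{2}
  F(ω) = 2πi·ΣRes = \pi e^{6 \omega}

Both cases combine into a single formula in |ω|:

F(ω) = \pi e^{- 6 \left|{\omega}\right|}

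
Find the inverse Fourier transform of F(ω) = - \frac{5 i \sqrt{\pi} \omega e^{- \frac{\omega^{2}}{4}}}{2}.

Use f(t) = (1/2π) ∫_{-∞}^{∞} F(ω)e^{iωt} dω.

f(t) = 5 t e^{- t^{2}}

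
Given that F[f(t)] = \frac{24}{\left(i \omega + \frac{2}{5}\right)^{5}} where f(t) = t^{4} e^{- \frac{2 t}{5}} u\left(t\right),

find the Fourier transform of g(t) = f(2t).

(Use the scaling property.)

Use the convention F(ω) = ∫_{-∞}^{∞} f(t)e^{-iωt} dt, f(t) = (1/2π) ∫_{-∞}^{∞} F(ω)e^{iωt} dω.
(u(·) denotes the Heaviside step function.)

F[g](ω) = \frac{1200000}{\left(5 i \omega + 4\right)^{5}}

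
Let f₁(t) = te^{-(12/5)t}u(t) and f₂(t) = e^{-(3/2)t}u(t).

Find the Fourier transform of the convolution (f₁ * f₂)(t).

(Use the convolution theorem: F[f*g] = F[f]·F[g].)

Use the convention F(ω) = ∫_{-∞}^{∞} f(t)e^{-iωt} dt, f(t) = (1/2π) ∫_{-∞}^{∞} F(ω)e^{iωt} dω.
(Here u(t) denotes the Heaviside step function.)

F[f₁*f₂](ω) = \frac{50}{\left(2 i \omega + 3\right) \left(5 i \omega + 12\right)^{2}}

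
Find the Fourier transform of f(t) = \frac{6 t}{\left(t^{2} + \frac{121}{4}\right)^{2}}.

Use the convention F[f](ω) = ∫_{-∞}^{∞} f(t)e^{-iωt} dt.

F(ω) = - \frac{6 i \pi \omega e^{- \frac{11 \left|{\omega}\right|}{2}}}{11}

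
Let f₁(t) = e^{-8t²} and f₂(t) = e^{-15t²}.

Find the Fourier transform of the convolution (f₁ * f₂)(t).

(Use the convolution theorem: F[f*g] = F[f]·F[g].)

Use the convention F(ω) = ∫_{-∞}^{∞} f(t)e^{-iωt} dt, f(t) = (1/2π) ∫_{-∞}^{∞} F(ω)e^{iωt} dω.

F[f₁*f₂](ω) = \frac{\sqrt{30} \pi e^{- \frac{23 \omega^{2}}{480}}}{60}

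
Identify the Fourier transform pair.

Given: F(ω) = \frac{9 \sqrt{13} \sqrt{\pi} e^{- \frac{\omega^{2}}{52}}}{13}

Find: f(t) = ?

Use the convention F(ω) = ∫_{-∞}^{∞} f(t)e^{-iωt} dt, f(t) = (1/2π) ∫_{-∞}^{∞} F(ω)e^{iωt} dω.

f(t) = 9 e^{- 13 t^{2}}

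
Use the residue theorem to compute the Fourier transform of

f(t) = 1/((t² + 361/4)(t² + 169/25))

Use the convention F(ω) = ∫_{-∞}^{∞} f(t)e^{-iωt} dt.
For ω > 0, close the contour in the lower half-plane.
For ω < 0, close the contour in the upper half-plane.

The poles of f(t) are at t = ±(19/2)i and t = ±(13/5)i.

Let g(z) = f(z)e^{-iωz}; for large |z| the factor e^{-iωz} decays in the lower half-plane when ω > 0 and in the upper half-plane when ω < 0.

Case ω > 0 (lower half-plane, clockwise contour ⇒ F(ω) = -2πi·ΣRes):
  Res_{z = - \frac{19 i}{2}} g(z) = - \frac{100 i e^{- \frac{19 \omega}{2}}}{158631}
  Res_{z = - \frac{13 i}{5}} g(z) = \frac{250 i e^{- \frac{13 \omega}{5}}}{108537}
  F(ω) = -2πi·ΣRes = - \frac{200 \pi e^{- \frac{19 \omega}{2}}}{158631} + \frac{500 \pi e^{- \frac{13 \omega}{5}}}{108537}

Case ω < 0 (upper half-plane, counterclockwise contour ⇒ F(ω) = +2πi·ΣRes):
  Res_{z = \frac{19 i}{2}} g(z) = \frac{100 i e^{\frac{19 \omega}{2}}}{158631}
  Res_{z = \frac{13 i}{5}} g(z) = - \frac{250 i e^{\frac{13 \omega}{5}}}{108537}
  F(ω) = 2πi·ΣRes = \frac{100 \pi \left(95 e^{\frac{13 \omega}{5}} - 26 e^{\frac{19 \omega}{2}}\right)}{2062203}

Both cases combine into a single formula in |ω|:

F(ω) = - \frac{200 \pi e^{- \frac{19 \left|{\omega}\right|}{2}}}{158631} + \frac{500 \pi e^{- \frac{13 \left|{\omega}\right|}{5}}}{108537}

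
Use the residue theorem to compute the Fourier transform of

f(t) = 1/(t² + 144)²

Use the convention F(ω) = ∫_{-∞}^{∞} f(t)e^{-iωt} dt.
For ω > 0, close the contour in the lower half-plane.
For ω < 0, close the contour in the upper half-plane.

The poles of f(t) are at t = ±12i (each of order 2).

Let g(z) = f(z)e^{-iωz}; for large |z| the factor e^{-iωz} decays in the lower half-plane when ω > 0 and in the upper half-plane when ω < 0.

Case ω > 0 (lower half-plane, clockwise contour ⇒ F(ω) = -2πi·ΣRes):
  Res_{z = - 12 i} g(z) = \frac{i \left(12 \omega + 1\right) e^{- 12 \omega}}{6912} (pole of order 2)
  F(ω) = -2πi·ΣRes = \frac{\pi \left(12 \omega + 1\right) e^{- 12 \omega}}{3456}

Case ω < 0 (upper half-plane, counterclockwise contour ⇒ F(ω) = +2πi·ΣRes):
  Res_{z = 12 i} g(z) = \frac{i \left(12 \omega - 1\right) e^{12 \omega}}{6912} (pole of order 2)
  F(ω) = 2πi·ΣRes = \frac{\pi \left(1 - 12 \omega\right) e^{12 \omega}}{3456}

Both cases combine into a single formula in |ω|:

F(ω) = \frac{\pi \left(12 \left|{\omega}\right| + 1\right) e^{- 12 \left|{\omega}\right|}}{3456}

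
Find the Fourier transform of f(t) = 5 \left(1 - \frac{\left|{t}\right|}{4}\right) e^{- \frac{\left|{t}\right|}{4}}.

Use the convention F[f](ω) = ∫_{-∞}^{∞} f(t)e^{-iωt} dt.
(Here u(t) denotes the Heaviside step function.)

F(ω) = \frac{1280 \omega^{2}}{\left(16 \omega^{2} + 1\right)^{2}}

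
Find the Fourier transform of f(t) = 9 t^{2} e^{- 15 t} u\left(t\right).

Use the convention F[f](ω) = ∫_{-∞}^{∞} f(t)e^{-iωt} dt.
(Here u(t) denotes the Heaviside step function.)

F(ω) = \frac{18}{\left(i \omega + 15\right)^{3}}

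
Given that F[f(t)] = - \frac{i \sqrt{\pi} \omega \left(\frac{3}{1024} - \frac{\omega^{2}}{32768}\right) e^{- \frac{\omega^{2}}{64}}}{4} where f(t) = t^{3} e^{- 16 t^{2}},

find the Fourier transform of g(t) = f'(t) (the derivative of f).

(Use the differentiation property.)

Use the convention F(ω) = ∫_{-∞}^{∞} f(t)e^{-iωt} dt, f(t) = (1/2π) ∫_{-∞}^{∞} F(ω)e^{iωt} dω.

F[g](ω) = \frac{\sqrt{\pi} \omega^{2} \left(96 - \omega^{2}\right) e^{- \frac{\omega^{2}}{64}}}{131072}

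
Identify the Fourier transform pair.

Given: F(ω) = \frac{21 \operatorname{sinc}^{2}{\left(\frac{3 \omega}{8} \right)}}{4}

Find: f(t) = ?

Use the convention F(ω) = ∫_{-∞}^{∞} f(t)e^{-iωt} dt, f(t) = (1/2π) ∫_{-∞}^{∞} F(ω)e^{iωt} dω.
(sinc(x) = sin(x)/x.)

f(t) = 7 \left(\begin{cases} 1 - \frac{4 \left|{t}\right|}{3} & \text{for}\: \left|{t}\right| < \frac{3}{4} \\0 & \text{otherwise} \end{cases}\right)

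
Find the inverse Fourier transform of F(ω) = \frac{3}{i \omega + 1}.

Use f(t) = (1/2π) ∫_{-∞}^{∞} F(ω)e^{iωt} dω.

f(t) = 3 e^{- t} u\left(t\right)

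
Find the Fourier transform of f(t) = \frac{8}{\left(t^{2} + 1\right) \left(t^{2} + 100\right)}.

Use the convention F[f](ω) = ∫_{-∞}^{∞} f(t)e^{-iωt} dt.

F(ω) = \frac{4 \pi \left(10 e^{9 \left|{\omega}\right|} - 1\right) e^{- 10 \left|{\omega}\right|}}{495}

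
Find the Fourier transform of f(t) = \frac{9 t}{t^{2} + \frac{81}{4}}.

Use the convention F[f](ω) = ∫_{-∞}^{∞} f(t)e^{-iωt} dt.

F(ω) = - 9 i \pi e^{- \frac{9 \left|{\omega}\right|}{2}} \operatorname{sign}{\left(\omega \right)}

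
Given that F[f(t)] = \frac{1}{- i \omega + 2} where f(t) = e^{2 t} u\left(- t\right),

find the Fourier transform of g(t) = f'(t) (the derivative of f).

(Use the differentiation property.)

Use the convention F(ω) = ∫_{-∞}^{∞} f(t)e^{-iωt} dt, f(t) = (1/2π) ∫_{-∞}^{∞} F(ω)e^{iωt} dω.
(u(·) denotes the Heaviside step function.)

F[g](ω) = - \frac{\omega}{\omega + 2 i}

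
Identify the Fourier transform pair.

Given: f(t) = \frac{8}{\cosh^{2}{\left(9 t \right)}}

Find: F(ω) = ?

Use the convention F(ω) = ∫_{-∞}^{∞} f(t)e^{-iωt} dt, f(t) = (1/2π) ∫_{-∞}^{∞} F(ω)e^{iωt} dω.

F(ω) = \frac{8 \pi \omega}{81 \sinh{\left(\frac{\pi \omega}{18} \right)}}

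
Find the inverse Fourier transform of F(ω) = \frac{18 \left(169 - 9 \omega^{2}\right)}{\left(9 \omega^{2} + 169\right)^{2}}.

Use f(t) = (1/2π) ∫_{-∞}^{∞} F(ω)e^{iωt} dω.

f(t) = e^{- \frac{13 \left|{t}\right|}{3}} \left|{t}\right|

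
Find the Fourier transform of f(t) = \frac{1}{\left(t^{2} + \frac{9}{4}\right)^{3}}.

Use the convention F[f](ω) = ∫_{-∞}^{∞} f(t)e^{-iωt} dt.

F(ω) = \frac{\pi \left(3 \omega^{2} + 6 \left|{\omega}\right| + 4\right) e^{- \frac{3 \left|{\omega}\right|}{2}}}{81}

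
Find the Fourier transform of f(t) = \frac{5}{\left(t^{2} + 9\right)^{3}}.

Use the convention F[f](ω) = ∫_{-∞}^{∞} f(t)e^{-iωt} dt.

F(ω) = \frac{5 \pi \left(3 \omega^{2} + 3 \left|{\omega}\right| + 1\right) e^{- 3 \left|{\omega}\right|}}{648}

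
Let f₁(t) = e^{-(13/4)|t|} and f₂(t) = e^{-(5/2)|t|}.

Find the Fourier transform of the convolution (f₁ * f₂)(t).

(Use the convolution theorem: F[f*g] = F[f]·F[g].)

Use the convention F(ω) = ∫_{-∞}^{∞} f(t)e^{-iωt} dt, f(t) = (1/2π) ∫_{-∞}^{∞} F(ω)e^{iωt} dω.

F[f₁*f₂](ω) = \frac{2080}{64 \omega^{4} + 1076 \omega^{2} + 4225}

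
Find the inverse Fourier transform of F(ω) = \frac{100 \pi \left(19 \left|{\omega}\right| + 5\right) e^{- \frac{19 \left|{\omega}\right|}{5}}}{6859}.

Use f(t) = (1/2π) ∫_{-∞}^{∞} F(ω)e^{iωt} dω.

f(t) = \frac{8}{\left(t^{2} + \frac{361}{25}\right)^{2}}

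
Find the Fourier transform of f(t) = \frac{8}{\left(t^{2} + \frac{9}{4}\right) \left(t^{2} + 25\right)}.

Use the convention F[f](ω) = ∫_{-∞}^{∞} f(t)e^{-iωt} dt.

F(ω) = - \frac{32 \pi e^{- 5 \left|{\omega}\right|}}{455} + \frac{64 \pi e^{- \frac{3 \left|{\omega}\right|}{2}}}{273}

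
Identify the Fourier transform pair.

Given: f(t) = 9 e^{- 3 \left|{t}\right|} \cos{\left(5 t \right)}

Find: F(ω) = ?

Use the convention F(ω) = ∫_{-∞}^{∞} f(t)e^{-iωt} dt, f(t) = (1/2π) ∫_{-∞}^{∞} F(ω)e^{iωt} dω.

F(ω) = \frac{54 \left(\omega^{2} + 34\right)}{\omega^{4} - 32 \omega^{2} + 1156}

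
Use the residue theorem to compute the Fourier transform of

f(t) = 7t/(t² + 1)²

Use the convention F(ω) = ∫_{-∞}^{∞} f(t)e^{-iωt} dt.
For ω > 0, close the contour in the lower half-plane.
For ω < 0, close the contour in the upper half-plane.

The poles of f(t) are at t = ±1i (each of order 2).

Let g(z) = f(z)e^{-iωz}; for large |z| the factor e^{-iωz} decays in the lower half-plane when ω > 0 and in the upper half-plane when ω < 0.

Case ω > 0 (lower half-plane, clockwise contour ⇒ F(ω) = -2πi·ΣRes):
  Res_{z = - i} g(z) = \frac{7 \omega e^{- \omega}}{4} (pole of order 2)
  F(ω) = -2πi·ΣRes = - \frac{7 i \pi \omega e^{- \omega}}{2}

Case ω < 0 (upper half-plane, counterclockwise contour ⇒ F(ω) = +2πi·ΣRes):
  Res_{z = i} g(z) = - \frac{7 \omega e^{\omega}}{4} (pole of order 2)
  F(ω) = 2πi·ΣRes = - \frac{7 i \pi \omega e^{\omega}}{2}

Both cases combine into a single formula in |ω|:

F(ω) = - \frac{7 i \pi \omega e^{- \left|{\omega}\right|}}{2}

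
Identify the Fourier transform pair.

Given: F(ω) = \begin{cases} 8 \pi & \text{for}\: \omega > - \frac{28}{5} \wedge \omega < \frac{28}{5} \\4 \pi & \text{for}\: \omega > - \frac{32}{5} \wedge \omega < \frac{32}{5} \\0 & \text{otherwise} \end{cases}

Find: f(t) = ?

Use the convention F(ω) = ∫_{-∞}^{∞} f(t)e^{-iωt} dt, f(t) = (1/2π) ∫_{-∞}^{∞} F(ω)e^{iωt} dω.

f(t) = \frac{8 \sin{\left(6 t \right)} \cos{\left(\frac{2 t}{5} \right)}}{t}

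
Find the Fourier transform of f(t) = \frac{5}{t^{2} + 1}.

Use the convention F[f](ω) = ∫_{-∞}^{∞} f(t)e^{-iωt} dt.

F(ω) = 5 \pi e^{- \left|{\omega}\right|}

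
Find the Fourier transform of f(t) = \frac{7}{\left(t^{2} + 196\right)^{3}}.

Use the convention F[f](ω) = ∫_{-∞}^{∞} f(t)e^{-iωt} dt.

F(ω) = \frac{\pi \left(196 \omega^{2} + 42 \left|{\omega}\right| + 3\right) e^{- 14 \left|{\omega}\right|}}{614656}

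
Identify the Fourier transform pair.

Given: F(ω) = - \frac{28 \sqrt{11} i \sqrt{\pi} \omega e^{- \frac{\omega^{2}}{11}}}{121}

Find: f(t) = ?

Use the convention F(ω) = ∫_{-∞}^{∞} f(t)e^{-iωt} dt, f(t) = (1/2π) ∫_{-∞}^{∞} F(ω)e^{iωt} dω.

f(t) = 7 t e^{- \frac{11 t^{2}}{4}}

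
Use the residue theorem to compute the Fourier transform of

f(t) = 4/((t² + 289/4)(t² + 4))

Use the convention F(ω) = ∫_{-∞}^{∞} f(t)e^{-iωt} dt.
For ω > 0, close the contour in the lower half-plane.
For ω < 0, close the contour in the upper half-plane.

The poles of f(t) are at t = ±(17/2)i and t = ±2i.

Let g(z) = f(z)e^{-iωz}; for large |z| the factor e^{-iωz} decays in the lower half-plane when ω > 0 and in the upper half-plane when ω < 0.

Case ω > 0 (lower half-plane, clockwise contour ⇒ F(ω) = -2πi·ΣRes):
  Res_{z = - \frac{17 i}{2}} g(z) = - \frac{16 i e^{- \frac{17 \omega}{2}}}{4641}
  Res_{z = - 2 i} g(z) = \frac{4 i e^{- 2 \omega}}{273}
  F(ω) = -2πi·ΣRes = \frac{8 \pi e^{- 2 \omega}}{273} - \frac{32 \pi e^{- \frac{17 \omega}{2}}}{4641}

Case ω < 0 (upper half-plane, counterclockwise contour ⇒ F(ω) = +2πi·ΣRes):
  Res_{z = \frac{17 i}{2}} g(z) = \frac{16 i e^{\frac{17 \omega}{2}}}{4641}
  Res_{z = 2 i} g(z) = - \frac{4 i e^{2 \omega}}{273}
  F(ω) = 2πi·ΣRes = \frac{8 \pi \left(- 4 e^{\frac{17 \omega}{2}} + 17 e^{2 \omega}\right)}{4641}

Both cases combine into a single formula in |ω|:

F(ω) = \frac{8 \pi e^{- 2 \left|{\omega}\right|}}{273} - \frac{32 \pi e^{- \frac{17 \left|{\omega}\right|}{2}}}{4641}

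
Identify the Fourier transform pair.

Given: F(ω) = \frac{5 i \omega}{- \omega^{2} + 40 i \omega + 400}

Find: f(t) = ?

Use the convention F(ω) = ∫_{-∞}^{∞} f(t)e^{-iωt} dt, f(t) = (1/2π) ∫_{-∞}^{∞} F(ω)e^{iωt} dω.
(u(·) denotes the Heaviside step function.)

f(t) = 5 \left(1 - 20 t\right) e^{- 20 t} u\left(t\right)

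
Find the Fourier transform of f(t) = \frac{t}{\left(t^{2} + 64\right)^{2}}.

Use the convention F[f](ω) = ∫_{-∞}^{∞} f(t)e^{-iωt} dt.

F(ω) = - \frac{i \pi \omega e^{- 8 \left|{\omega}\right|}}{16}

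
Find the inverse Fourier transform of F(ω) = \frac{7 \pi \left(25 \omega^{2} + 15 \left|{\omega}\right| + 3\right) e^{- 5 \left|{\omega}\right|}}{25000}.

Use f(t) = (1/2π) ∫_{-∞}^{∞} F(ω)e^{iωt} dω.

f(t) = \frac{7}{\left(t^{2} + 25\right)^{3}}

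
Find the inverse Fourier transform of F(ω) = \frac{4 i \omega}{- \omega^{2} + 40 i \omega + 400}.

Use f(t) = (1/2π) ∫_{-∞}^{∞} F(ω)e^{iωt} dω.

f(t) = 4 \left(1 - 20 t\right) e^{- 20 t} u\left(t\right)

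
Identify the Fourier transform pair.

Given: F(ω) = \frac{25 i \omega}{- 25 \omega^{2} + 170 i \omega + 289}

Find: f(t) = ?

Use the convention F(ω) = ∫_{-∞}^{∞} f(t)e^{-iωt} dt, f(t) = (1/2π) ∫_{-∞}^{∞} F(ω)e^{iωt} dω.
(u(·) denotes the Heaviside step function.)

f(t) = \left(1 - \frac{17 t}{5}\right) e^{- \frac{17 t}{5}} u\left(t\right)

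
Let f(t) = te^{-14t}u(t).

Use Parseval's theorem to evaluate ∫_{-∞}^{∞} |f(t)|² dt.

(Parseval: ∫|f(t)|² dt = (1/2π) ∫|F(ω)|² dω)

∫|f(t)|² dt = \frac{1}{10976}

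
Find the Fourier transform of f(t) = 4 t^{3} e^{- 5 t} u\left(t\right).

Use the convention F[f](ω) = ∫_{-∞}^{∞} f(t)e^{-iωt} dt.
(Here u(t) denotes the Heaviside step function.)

F(ω) = \frac{24}{\left(i \omega + 5\right)^{4}}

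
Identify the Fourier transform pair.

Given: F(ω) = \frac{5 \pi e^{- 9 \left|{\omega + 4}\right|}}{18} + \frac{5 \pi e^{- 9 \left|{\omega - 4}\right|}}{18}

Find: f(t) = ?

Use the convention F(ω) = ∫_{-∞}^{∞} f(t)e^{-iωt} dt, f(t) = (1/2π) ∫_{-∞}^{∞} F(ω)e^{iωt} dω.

f(t) = \frac{5 \cos{\left(4 t \right)}}{t^{2} + 81}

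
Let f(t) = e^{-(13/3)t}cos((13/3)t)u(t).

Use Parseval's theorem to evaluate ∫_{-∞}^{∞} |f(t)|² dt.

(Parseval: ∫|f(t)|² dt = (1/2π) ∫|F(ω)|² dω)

∫|f(t)|² dt = \frac{9}{104}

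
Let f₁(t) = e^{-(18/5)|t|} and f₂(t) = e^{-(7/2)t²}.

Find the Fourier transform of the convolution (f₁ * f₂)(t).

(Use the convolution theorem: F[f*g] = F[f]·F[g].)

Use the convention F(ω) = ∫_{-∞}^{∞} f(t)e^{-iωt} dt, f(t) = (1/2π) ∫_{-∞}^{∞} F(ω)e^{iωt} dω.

F[f₁*f₂](ω) = \frac{180 \sqrt{14} \sqrt{\pi} e^{- \frac{\omega^{2}}{14}}}{7 \left(25 \omega^{2} + 324\right)}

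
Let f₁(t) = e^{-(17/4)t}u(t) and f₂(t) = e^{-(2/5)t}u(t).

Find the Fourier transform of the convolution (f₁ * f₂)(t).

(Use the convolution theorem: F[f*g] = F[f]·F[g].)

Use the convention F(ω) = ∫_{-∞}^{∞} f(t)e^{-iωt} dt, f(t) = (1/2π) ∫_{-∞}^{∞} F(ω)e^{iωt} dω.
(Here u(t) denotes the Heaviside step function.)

F[f₁*f₂](ω) = \frac{20}{- 20 \omega^{2} + 93 i \omega + 34}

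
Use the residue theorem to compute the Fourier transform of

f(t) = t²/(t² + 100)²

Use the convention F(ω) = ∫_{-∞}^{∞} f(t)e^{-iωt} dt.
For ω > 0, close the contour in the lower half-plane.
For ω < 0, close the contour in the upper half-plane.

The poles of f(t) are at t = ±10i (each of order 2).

Let g(z) = f(z)e^{-iωz}; for large |z| the factor e^{-iωz} decays in the lower half-plane when ω > 0 and in the upper half-plane when ω < 0.

Case ω > 0 (lower half-plane, clockwise contour ⇒ F(ω) = -2πi·ΣRes):
  Res_{z = - 10 i} g(z) = \frac{i \left(1 - 10 \omega\right) e^{- 10 \omega}}{40} (pole of order 2)
  F(ω) = -2πi·ΣRes = \frac{\pi \left(1 - 10 \omega\right) e^{- 10 \omega}}{20}

Case ω < 0 (upper half-plane, counterclockwise contour ⇒ F(ω) = +2πi·ΣRes):
  Res_{z = 10 i} g(z) = \frac{i \left(- 10 \omega - 1\right) e^{10 \omega}}{40} (pole of order 2)
  F(ω) = 2πi·ΣRes = \frac{\pi \left(10 \omega + 1\right) e^{10 \omega}}{20}

Both cases combine into a single formula in |ω|:

F(ω) = \frac{\pi \left(1 - 10 \left|{\omega}\right|\right) e^{- 10 \left|{\omega}\right|}}{20}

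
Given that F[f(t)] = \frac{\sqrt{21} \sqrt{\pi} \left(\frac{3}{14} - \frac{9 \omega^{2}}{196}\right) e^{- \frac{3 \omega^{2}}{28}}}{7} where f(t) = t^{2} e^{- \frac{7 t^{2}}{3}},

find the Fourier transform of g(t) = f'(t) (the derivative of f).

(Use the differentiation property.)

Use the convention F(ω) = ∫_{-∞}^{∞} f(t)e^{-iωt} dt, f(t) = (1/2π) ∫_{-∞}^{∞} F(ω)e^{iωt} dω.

F[g](ω) = \frac{3 \sqrt{21} i \sqrt{\pi} \omega \left(14 - 3 \omega^{2}\right) e^{- \frac{3 \omega^{2}}{28}}}{1372}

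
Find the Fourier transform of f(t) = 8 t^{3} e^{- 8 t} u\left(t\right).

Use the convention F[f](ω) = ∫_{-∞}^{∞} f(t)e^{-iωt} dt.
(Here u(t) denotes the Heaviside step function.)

F(ω) = \frac{48}{\left(i \omega + 8\right)^{4}}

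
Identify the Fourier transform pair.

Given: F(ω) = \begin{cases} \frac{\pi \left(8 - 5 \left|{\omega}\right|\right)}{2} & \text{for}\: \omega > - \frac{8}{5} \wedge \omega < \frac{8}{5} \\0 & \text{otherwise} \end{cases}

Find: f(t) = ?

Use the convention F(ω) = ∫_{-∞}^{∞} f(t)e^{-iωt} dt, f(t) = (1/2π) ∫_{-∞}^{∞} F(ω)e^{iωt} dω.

f(t) = \frac{5 \sin^{2}{\left(\frac{4 t}{5} \right)}}{t^{2}}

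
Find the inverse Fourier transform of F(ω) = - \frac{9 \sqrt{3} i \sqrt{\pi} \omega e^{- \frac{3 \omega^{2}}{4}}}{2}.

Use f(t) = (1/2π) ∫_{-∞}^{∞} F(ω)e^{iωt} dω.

f(t) = 3 t e^{- \frac{t^{2}}{3}}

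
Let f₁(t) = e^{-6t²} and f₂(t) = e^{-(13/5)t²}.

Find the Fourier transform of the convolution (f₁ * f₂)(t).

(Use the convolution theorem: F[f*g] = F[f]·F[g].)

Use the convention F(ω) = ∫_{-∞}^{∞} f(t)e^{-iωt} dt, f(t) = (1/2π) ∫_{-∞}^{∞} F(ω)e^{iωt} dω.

F[f₁*f₂](ω) = \frac{\sqrt{390} \pi e^{- \frac{43 \omega^{2}}{312}}}{78}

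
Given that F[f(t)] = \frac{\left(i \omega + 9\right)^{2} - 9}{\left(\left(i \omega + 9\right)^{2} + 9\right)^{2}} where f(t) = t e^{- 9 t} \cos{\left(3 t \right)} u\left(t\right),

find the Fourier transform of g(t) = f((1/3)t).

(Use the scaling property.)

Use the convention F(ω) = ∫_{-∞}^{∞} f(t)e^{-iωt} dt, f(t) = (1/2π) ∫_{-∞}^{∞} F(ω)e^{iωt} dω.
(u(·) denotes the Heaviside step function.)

F[g](ω) = \frac{\left(i \omega + 3\right)^{2} - 1}{3 \left(\left(i \omega + 3\right)^{2} + 1\right)^{2}}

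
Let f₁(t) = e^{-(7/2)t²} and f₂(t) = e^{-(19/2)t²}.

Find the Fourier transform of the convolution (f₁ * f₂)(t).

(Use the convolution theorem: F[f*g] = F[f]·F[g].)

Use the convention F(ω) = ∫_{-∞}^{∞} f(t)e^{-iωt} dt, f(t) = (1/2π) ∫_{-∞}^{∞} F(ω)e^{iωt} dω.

F[f₁*f₂](ω) = \frac{2 \sqrt{133} \pi e^{- \frac{13 \omega^{2}}{133}}}{133}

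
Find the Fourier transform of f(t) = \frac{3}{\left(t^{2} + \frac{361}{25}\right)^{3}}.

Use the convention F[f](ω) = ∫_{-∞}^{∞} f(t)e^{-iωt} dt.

F(ω) = \frac{375 \pi \left(361 \omega^{2} + 285 \left|{\omega}\right| + 75\right) e^{- \frac{19 \left|{\omega}\right|}{5}}}{19808792}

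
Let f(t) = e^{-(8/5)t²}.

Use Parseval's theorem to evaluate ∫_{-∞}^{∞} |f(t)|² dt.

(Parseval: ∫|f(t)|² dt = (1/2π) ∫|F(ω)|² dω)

∫|f(t)|² dt = \frac{\sqrt{5} \sqrt{\pi}}{4}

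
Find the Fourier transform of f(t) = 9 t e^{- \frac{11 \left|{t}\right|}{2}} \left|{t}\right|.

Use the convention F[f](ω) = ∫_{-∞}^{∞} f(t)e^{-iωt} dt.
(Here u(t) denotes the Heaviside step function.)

F(ω) = \frac{576 i \omega \left(4 \omega^{2} - 363\right)}{\left(4 \omega^{2} + 121\right)^{3}}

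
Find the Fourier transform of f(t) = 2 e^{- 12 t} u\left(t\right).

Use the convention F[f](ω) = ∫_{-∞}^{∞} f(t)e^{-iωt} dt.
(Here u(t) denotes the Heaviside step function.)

F(ω) = \frac{2}{i \omega + 12}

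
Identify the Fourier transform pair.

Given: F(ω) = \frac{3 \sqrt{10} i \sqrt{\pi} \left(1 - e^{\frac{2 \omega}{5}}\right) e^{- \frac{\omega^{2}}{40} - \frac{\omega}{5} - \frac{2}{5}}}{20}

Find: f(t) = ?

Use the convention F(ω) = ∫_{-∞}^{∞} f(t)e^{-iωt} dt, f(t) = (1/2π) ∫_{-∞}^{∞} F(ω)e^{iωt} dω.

f(t) = 3 e^{- 10 t^{2}} \sin{\left(4 t \right)}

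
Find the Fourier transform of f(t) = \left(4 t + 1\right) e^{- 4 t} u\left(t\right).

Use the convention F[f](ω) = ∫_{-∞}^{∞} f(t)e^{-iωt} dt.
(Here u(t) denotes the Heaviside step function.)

F(ω) = \frac{- i \omega - 8}{\omega^{2} - 8 i \omega - 16}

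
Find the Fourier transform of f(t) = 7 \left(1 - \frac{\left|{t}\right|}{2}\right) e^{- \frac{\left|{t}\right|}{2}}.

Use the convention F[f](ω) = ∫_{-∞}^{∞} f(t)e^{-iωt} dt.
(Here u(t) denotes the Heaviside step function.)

F(ω) = \frac{224 \omega^{2}}{\left(4 \omega^{2} + 1\right)^{2}}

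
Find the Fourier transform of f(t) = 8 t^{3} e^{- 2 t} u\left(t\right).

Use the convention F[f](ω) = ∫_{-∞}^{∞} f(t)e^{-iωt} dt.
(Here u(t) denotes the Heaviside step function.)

F(ω) = \frac{48}{\left(i \omega + 2\right)^{4}}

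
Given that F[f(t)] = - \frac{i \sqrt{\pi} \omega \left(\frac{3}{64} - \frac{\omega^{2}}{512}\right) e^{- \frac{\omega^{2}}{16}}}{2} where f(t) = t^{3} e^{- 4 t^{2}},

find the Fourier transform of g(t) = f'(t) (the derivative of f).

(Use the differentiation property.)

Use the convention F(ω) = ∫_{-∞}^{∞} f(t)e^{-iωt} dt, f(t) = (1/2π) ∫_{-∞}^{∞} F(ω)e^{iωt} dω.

F[g](ω) = \frac{\sqrt{\pi} \omega^{2} \left(24 - \omega^{2}\right) e^{- \frac{\omega^{2}}{16}}}{1024}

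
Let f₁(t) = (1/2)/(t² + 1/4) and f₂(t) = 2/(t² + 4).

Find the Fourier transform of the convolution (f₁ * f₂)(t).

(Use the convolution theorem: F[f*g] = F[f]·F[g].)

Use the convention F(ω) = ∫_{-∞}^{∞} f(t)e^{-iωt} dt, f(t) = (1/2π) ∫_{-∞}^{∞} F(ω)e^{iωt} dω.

F[f₁*f₂](ω) = \pi^{2} e^{- \frac{5 \left|{\omega}\right|}{2}}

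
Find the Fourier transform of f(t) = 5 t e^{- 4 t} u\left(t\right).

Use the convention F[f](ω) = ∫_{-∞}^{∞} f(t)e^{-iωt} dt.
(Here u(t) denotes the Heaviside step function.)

F(ω) = \frac{5}{\left(i \omega + 4\right)^{2}}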